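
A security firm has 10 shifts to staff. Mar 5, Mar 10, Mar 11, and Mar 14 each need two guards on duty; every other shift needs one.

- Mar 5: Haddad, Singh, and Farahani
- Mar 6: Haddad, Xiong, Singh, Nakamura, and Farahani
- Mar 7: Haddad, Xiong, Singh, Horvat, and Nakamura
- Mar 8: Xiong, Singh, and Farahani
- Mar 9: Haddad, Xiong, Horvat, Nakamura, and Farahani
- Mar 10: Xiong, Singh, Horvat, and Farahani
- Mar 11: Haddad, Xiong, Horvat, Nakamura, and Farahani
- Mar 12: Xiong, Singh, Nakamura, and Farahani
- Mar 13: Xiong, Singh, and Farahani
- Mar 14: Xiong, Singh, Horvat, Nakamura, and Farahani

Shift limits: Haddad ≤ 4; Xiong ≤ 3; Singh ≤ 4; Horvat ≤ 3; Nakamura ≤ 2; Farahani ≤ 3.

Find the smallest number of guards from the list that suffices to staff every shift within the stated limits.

14 slots to fill and no one can take more than 4, so at least ⌈14/4⌉ = 4 guards are needed.
Haddad, Xiong, Singh, and Horvat alone can cover everything: Mar 5→Haddad+Singh, Mar 6→Haddad, Mar 7→Singh, Mar 8→Xiong, Mar 9→Haddad, Mar 10→Singh+Horvat, Mar 11→Haddad+Horvat, Mar 12→Xiong, Mar 13→Xiong, Mar 14→Singh+Horvat.

4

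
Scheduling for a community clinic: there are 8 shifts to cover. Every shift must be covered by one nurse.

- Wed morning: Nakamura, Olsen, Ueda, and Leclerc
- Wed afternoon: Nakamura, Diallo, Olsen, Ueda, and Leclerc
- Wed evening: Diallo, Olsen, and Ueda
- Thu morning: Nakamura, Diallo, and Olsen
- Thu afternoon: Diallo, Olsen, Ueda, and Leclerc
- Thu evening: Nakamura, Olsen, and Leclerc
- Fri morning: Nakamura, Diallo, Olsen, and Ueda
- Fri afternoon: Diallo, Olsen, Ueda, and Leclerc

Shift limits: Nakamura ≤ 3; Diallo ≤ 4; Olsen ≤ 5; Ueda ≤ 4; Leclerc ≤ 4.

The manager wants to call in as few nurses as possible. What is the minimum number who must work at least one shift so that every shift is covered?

2

8 slots to fill and no one can take more than 5, so at least ⌈8/5⌉ = 2 nurses are needed.
Nakamura and Olsen alone can cover everything: Wed morning→Nakamura, Wed afternoon→Nakamura, Wed evening→Olsen, Thu morning→Nakamura, Thu afternoon→Olsen, Thu evening→Olsen, Fri morning→Olsen, Fri afternoon→Olsen.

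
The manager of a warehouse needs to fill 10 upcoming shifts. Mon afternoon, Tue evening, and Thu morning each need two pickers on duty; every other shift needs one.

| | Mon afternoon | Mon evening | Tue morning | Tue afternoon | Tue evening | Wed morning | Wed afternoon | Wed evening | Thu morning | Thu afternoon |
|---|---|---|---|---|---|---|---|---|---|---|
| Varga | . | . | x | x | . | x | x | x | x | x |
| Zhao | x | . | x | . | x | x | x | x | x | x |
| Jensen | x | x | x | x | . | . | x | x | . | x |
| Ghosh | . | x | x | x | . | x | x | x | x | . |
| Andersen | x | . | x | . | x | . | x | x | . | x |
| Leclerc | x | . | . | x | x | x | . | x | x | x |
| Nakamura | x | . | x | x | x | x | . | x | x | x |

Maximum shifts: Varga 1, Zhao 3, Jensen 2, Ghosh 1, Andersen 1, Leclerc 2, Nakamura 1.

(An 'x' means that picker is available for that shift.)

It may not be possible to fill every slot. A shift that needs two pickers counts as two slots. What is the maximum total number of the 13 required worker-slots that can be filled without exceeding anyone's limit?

11

Total capacity across all pickers is 1+3+2+1+1+2+1 = 11, and 13 slots are needed, so at most 11 can be filled.
An assignment achieving 11: Mon afternoon→Zhao+Jensen, Mon evening→Jensen, Tue afternoon→Varga, Tue evening→Zhao+Andersen, Wed morning→Zhao, Wed afternoon→Ghosh, Thu morning→Leclerc+Nakamura, Thu afternoon→Leclerc.
Loads: Varga 1/1, Zhao 3/3, Jensen 2/2, Ghosh 1/1, Andersen 1/1, Leclerc 2/2, Nakamura 1/1.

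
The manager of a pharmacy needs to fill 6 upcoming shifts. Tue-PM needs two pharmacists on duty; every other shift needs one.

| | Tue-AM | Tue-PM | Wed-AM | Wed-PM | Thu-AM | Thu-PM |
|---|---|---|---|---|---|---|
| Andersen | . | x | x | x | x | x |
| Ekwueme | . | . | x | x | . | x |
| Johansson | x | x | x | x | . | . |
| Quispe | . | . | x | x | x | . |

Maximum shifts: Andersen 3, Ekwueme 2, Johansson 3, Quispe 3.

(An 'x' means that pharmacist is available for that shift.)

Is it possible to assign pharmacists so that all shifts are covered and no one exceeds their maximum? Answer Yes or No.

Tue-AM can only be covered by Johansson, so that assignment is forced.
Tue-PM can only be covered by Andersen and Johansson, so that assignment is forced.
One valid schedule: Tue-AM→Johansson, Tue-PM→Andersen+Johansson, Wed-AM→Ekwueme, Wed-PM→Ekwueme, Thu-AM→Andersen, Thu-PM→Andersen.
Loads: Andersen 3/3, Ekwueme 2/2, Johansson 2/3, Quispe 0/3 — all within limits.

Yes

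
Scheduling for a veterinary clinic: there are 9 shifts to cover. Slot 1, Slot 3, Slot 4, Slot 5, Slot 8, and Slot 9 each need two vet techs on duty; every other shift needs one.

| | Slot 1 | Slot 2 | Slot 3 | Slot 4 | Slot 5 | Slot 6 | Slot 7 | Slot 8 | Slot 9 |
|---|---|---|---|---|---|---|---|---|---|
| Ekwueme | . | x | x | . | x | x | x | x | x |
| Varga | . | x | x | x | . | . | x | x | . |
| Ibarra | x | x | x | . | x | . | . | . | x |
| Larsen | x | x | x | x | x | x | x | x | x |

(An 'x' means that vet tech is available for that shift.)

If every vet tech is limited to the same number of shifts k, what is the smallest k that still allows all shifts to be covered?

With 4 vet techs and 15 worker-slots to fill, someone must work at least ⌈15/4⌉ = 4 shifts, so k ≥ 4.
k = 4 works: Slot 1→Ibarra+Larsen, Slot 2→Varga, Slot 3→Varga+Ibarra, Slot 4→Varga+Larsen, Slot 5→Ekwueme+Ibarra, Slot 6→Ekwueme, Slot 7→Ekwueme, Slot 8→Ekwueme+Varga, Slot 9→Ibarra+Larsen.
Loads: Ekwueme 4, Varga 4, Ibarra 4, Larsen 3 — all ≤ 4.

4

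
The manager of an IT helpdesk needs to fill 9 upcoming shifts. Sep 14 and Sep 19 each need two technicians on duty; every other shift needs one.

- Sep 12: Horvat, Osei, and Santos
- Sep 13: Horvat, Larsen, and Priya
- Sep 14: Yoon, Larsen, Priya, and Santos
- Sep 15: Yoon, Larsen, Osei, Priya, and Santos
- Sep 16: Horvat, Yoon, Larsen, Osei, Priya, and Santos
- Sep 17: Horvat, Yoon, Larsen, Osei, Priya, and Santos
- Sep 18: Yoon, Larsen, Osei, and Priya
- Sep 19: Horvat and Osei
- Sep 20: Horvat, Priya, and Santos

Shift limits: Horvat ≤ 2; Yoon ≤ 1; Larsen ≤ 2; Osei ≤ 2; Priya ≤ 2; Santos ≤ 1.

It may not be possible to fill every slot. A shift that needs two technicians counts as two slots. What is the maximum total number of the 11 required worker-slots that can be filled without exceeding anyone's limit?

10

Total capacity across all technicians is 2+1+2+2+2+1 = 10, and 11 slots are needed, so at most 10 can be filled.
An assignment achieving 10: Sep 12→Horvat, Sep 13→Larsen, Sep 14→Yoon+Larsen, Sep 15→Priya, Sep 16→Santos, Sep 18→Osei, Sep 19→Horvat+Osei, Sep 20→Priya.
Loads: Horvat 2/2, Yoon 1/1, Larsen 2/2, Osei 2/2, Priya 2/2, Santos 1/1.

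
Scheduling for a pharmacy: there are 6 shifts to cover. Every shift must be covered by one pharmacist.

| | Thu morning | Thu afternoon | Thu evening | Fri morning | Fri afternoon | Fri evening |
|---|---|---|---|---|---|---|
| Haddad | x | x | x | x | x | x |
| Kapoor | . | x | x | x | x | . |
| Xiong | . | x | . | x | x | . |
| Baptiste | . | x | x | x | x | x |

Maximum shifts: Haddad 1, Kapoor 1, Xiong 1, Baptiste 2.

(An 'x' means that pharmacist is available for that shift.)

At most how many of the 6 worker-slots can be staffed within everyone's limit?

5

Total capacity across all pharmacists is 1+1+1+2 = 5, and 6 slots are needed, so at most 5 can be filled.
An assignment achieving 5: Thu morning→Haddad, Thu afternoon→Xiong, Thu evening→Kapoor, Fri morning→Baptiste, Fri evening→Baptiste.
Loads: Haddad 1/1, Kapoor 1/1, Xiong 1/1, Baptiste 2/2.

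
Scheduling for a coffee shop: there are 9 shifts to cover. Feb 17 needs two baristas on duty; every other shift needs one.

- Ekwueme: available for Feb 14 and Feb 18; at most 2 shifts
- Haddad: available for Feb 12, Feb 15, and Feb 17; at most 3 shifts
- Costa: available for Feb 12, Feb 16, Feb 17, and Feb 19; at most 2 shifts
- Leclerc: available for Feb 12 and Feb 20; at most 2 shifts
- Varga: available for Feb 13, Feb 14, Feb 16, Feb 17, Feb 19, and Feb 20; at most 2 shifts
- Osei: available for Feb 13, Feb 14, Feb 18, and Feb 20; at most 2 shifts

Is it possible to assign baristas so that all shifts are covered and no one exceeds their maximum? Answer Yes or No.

Yes

Feb 15 can only be covered by Haddad, so that assignment is forced.
One valid schedule: Feb 12→Haddad, Feb 13→Varga, Feb 14→Ekwueme, Feb 15→Haddad, Feb 16→Costa, Feb 17→Haddad+Varga, Feb 18→Ekwueme, Feb 19→Costa, Feb 20→Leclerc.
Loads: Ekwueme 2/2, Haddad 3/3, Costa 2/2, Leclerc 1/2, Varga 2/2, Osei 0/2 — all within limits.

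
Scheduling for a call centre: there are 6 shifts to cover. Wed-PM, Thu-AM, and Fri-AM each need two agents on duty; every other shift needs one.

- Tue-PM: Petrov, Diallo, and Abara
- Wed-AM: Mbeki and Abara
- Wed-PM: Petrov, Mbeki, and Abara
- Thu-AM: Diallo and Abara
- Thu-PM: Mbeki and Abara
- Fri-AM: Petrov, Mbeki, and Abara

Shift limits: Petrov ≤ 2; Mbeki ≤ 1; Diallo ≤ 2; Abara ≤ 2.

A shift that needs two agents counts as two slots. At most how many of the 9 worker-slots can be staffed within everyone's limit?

7

Total capacity across all agents is 2+1+2+2 = 7, and 9 slots are needed, so at most 7 can be filled.
An assignment achieving 7: Tue-PM→Diallo, Wed-AM→Mbeki, Wed-PM→Petrov, Thu-AM→Diallo+Abara, Thu-PM→Abara, Fri-AM→Petrov.
Loads: Petrov 2/2, Mbeki 1/1, Diallo 2/2, Abara 2/2.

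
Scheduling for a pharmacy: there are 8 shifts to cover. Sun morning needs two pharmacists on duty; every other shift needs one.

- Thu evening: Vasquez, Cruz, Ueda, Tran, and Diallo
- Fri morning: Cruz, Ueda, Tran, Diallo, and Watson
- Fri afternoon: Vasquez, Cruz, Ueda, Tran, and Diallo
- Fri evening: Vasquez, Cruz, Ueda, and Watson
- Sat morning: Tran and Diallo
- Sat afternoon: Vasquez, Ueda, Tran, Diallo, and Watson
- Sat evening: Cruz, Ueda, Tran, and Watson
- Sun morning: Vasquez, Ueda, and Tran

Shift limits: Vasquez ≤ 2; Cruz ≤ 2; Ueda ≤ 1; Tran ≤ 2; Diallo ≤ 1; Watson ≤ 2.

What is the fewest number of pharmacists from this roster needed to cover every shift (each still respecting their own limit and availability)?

9 slots to fill and no one can take more than 2, so at least ⌈9/2⌉ = 5 pharmacists are needed.
Vasquez, Cruz, Ueda, Tran, and Watson alone can cover everything: Thu evening→Vasquez, Fri morning→Cruz, Fri afternoon→Cruz, Fri evening→Watson, Sat morning→Tran, Sat afternoon→Tran, Sat evening→Watson, Sun morning→Vasquez+Ueda.

5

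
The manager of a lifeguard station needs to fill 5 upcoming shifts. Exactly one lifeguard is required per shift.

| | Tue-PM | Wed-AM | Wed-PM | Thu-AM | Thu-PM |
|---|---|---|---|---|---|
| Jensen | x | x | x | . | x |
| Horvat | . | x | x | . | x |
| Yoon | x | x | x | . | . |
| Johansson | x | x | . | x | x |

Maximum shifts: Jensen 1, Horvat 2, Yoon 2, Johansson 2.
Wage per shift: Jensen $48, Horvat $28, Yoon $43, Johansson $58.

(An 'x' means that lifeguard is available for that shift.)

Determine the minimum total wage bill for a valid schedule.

$200

Thu-AM can only be covered by Johansson, so that assignment is forced.
Picking the cheapest available lifeguard for each shift independently would cost $185, but that ignores the shift limits.
An optimal schedule: Tue-PM→Yoon, Wed-AM→Yoon, Wed-PM→Horvat, Thu-AM→Johansson, Thu-PM→Horvat.
Total: 43 + 43 + 28 + 58 + 28 = $200.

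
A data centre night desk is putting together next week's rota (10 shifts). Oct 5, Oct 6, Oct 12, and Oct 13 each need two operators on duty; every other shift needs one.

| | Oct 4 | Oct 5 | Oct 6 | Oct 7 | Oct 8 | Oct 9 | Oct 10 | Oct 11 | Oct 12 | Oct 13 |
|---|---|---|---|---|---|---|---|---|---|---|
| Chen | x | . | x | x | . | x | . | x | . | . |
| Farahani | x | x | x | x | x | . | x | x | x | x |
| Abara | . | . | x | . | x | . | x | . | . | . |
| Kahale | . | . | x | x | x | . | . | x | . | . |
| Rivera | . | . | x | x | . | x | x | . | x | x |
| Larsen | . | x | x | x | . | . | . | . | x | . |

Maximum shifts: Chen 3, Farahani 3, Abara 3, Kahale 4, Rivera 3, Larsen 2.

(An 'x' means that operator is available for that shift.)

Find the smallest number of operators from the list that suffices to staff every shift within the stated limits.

5

14 slots to fill and no one can take more than 4, so at least ⌈14/4⌉ = 4 operators are needed.
Any 4 operators together have capacity at most 4+3+3+3 = 13 < 14 slots, so 4 can never suffice.
Chen, Farahani, Abara, Rivera, and Larsen alone can cover everything: Oct 4→Chen, Oct 5→Farahani+Larsen, Oct 6→Abara+Larsen, Oct 7→Rivera, Oct 8→Abara, Oct 9→Chen, Oct 10→Abara, Oct 11→Chen, Oct 12→Farahani+Rivera, Oct 13→Farahani+Rivera.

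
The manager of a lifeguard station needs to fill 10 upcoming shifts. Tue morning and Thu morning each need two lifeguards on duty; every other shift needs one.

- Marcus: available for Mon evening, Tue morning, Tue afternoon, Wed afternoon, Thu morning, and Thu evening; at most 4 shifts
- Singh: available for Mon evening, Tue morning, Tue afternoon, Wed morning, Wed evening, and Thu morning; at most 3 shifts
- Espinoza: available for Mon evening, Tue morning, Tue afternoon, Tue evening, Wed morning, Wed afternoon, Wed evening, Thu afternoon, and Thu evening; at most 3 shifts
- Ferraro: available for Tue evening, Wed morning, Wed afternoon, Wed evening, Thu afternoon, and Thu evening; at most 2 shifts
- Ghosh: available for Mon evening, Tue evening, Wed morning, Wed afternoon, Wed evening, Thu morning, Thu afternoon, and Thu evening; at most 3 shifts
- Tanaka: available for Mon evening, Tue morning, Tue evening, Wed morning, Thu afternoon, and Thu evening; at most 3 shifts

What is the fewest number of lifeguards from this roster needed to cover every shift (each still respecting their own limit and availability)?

12 slots to fill and no one can take more than 4, so at least ⌈12/4⌉ = 3 lifeguards are needed.
Any 3 lifeguards together have capacity at most 4+3+3 = 10 < 12 slots, so 3 can never suffice.
Marcus, Singh, Espinoza, and Ferraro alone can cover everything: Mon evening→Marcus, Tue morning→Marcus+Singh, Tue afternoon→Marcus, Tue evening→Espinoza, Wed morning→Singh, Wed afternoon→Espinoza, Wed evening→Ferraro, Thu morning→Marcus+Singh, Thu afternoon→Espinoza, Thu evening→Ferraro.

4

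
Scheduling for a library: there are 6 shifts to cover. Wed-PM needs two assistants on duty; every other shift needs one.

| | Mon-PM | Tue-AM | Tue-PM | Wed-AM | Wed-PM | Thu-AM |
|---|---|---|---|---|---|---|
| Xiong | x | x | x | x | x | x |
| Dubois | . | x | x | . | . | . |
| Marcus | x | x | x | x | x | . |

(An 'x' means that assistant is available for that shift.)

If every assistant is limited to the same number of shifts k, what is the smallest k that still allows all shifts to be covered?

3

With 3 assistants and 7 worker-slots to fill, someone must work at least ⌈7/3⌉ = 3 shifts, so k ≥ 3.
k = 3 works: Mon-PM→Xiong, Tue-AM→Dubois, Tue-PM→Dubois, Wed-AM→Marcus, Wed-PM→Xiong+Marcus, Thu-AM→Xiong.
Loads: Xiong 3, Dubois 2, Marcus 2 — all ≤ 3.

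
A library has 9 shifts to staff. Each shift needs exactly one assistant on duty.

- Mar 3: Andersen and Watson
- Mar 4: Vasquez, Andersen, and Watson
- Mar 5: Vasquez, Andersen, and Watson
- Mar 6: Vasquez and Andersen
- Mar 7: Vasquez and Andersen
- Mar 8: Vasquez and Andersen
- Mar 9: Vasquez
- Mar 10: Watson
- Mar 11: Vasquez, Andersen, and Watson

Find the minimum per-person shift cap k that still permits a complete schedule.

3

With 3 assistants and 9 worker-slots to fill, someone must work at least ⌈9/3⌉ = 3 shifts, so k ≥ 3.
k = 3 works: Mar 3→Andersen, Mar 4→Andersen, Mar 5→Watson, Mar 6→Vasquez, Mar 7→Vasquez, Mar 8→Andersen, Mar 9→Vasquez, Mar 10→Watson, Mar 11→Watson.
Loads: Vasquez 3, Andersen 3, Watson 3 — all ≤ 3.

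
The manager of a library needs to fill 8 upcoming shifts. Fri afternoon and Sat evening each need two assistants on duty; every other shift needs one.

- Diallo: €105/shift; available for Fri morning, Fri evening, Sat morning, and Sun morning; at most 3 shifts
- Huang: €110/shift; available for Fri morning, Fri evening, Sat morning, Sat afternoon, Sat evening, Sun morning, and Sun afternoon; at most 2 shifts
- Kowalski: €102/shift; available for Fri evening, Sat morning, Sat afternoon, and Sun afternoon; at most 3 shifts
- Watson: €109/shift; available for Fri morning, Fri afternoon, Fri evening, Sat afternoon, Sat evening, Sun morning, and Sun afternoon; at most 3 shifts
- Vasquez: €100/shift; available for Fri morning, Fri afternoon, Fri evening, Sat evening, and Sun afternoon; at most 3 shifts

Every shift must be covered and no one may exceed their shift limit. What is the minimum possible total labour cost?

€1034

Fri afternoon can only be covered by Watson and Vasquez, so that assignment is forced.
Picking the cheapest available assistant for each shift independently would cost €1027, but that ignores the shift limits.
An optimal schedule: Fri morning→Vasquez, Fri afternoon→Vasquez+Watson, Fri evening→Diallo, Sat morning→Kowalski, Sat afternoon→Kowalski, Sat evening→Vasquez+Watson, Sun morning→Diallo, Sun afternoon→Kowalski.
Total: 100 + 100 + 109 + 105 + 102 + 102 + 100 + 109 + 105 + 102 = €1034.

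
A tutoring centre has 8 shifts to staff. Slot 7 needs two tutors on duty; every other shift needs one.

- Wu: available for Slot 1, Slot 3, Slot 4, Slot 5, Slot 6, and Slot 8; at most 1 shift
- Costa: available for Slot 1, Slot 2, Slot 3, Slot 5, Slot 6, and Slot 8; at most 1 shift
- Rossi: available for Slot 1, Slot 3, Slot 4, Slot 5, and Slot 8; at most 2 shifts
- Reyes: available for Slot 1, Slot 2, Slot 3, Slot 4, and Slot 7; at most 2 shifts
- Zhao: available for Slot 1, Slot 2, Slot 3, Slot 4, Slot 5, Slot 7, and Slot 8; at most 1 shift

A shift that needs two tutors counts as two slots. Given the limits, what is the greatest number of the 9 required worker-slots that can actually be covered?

Total capacity across all tutors is 1+1+2+2+1 = 7, and 9 slots are needed, so at most 7 can be filled.
An assignment achieving 7: Slot 1→Reyes, Slot 2→Costa, Slot 4→Rossi, Slot 5→Rossi, Slot 6→Wu, Slot 7→Reyes+Zhao.
Loads: Wu 1/1, Costa 1/1, Rossi 2/2, Reyes 2/2, Zhao 1/1.

7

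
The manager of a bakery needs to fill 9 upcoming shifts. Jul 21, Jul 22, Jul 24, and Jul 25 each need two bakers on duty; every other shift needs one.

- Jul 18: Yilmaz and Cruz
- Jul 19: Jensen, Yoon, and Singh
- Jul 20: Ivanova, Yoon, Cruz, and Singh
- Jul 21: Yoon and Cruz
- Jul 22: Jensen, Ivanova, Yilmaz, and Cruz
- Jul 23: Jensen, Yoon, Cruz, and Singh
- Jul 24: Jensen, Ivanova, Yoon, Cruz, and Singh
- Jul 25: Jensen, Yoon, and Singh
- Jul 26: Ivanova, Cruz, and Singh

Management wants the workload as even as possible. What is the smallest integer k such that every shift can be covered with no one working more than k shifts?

With 6 bakers and 13 worker-slots to fill, someone must work at least ⌈13/6⌉ = 3 shifts, so k ≥ 3.
k = 3 works: Jul 18→Yilmaz, Jul 19→Jensen, Jul 20→Ivanova, Jul 21→Yoon+Cruz, Jul 22→Ivanova+Yilmaz, Jul 23→Jensen, Jul 24→Yoon+Cruz, Jul 25→Jensen+Yoon, Jul 26→Ivanova.
Loads: Jensen 3, Ivanova 3, Yilmaz 2, Yoon 3, Cruz 2, Singh 0 — all ≤ 3.

3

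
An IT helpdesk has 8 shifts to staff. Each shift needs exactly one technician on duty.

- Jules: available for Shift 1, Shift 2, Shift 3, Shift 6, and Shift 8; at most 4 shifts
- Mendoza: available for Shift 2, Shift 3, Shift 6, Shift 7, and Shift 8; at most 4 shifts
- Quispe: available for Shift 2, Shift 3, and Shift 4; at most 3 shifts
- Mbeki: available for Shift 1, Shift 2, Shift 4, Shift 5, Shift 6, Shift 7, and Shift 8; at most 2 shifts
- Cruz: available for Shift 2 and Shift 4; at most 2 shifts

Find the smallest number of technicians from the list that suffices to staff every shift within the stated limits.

8 slots to fill and no one can take more than 4, so at least ⌈8/4⌉ = 2 technicians are needed.
Shifts {Shift 1, Shift 4, Shift 5, Shift 7} need 4 slots, but among the technicians available for them (Jules, Mendoza, Quispe, Mbeki, and Cruz) any 2 together supply at most 3. So 2 technicians are not enough.
Jules, Mendoza, and Mbeki alone can cover everything: Shift 1→Jules, Shift 2→Jules, Shift 3→Jules, Shift 4→Mbeki, Shift 5→Mbeki, Shift 6→Jules, Shift 7→Mendoza, Shift 8→Mendoza.

3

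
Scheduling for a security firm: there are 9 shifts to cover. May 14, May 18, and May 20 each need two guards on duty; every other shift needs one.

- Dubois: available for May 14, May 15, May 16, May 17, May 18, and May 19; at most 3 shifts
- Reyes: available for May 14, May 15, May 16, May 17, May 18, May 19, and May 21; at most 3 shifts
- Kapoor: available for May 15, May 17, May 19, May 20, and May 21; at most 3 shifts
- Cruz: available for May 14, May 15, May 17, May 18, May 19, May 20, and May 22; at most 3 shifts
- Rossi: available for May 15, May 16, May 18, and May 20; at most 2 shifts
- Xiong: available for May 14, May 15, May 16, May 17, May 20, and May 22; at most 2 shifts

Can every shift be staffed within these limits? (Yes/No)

One valid schedule: May 14→Reyes+Cruz, May 15→Reyes, May 16→Dubois, May 17→Dubois, May 18→Cruz+Rossi, May 19→Dubois, May 20→Kapoor+Rossi, May 21→Reyes, May 22→Cruz.
Loads: Dubois 3/3, Reyes 3/3, Kapoor 1/3, Cruz 3/3, Rossi 2/2, Xiong 0/2 — all within limits.

Yes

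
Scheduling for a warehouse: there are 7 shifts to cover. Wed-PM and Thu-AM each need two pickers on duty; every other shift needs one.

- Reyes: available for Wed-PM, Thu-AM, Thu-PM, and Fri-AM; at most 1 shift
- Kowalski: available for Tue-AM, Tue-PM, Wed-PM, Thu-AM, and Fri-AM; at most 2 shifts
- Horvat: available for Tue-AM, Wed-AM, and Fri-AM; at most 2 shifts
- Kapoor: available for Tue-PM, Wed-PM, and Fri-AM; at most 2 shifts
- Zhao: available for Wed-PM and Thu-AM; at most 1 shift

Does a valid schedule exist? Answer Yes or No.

Total capacity is 1+2+2+2+1 = 8 but 9 worker-slots are needed — infeasible.

No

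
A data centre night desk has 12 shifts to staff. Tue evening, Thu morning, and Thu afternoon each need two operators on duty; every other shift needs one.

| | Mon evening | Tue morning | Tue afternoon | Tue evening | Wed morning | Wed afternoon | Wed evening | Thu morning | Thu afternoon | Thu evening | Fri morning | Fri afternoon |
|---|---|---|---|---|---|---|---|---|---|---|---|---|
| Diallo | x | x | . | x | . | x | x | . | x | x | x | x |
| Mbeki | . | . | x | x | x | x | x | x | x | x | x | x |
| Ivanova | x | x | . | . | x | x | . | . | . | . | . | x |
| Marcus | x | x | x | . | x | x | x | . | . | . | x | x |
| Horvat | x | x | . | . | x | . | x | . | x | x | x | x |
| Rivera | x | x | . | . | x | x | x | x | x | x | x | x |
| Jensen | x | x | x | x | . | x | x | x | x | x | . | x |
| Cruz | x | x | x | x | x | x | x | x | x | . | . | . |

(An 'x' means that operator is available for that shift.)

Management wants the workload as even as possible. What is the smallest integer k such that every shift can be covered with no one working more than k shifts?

With 8 operators and 15 worker-slots to fill, someone must work at least ⌈15/8⌉ = 2 shifts, so k ≥ 2.
k = 2 works: Mon evening→Ivanova, Tue morning→Marcus, Tue afternoon→Mbeki, Tue evening→Mbeki+Jensen, Wed morning→Ivanova, Wed afternoon→Marcus, Wed evening→Horvat, Thu morning→Rivera+Jensen, Thu afternoon→Rivera+Cruz, Thu evening→Diallo, Fri morning→Diallo, Fri afternoon→Horvat.
Loads: Diallo 2, Mbeki 2, Ivanova 2, Marcus 2, Horvat 2, Rivera 2, Jensen 2, Cruz 1 — all ≤ 2.

2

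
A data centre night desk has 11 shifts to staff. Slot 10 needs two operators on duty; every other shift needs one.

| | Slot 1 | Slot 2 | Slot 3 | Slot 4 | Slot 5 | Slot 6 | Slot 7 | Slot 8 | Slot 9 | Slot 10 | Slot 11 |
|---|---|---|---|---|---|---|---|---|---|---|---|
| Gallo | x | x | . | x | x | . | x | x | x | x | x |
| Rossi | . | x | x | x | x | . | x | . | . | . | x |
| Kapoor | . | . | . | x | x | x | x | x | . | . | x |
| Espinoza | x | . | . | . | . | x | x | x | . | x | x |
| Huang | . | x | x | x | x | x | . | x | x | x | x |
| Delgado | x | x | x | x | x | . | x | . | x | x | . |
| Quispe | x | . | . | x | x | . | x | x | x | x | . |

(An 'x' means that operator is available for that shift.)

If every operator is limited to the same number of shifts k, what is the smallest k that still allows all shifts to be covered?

2

With 7 operators and 12 worker-slots to fill, someone must work at least ⌈12/7⌉ = 2 shifts, so k ≥ 2.
k = 2 works: Slot 1→Gallo, Slot 2→Gallo, Slot 3→Rossi, Slot 4→Huang, Slot 5→Delgado, Slot 6→Kapoor, Slot 7→Espinoza, Slot 8→Kapoor, Slot 9→Huang, Slot 10→Espinoza+Delgado, Slot 11→Rossi.
Loads: Gallo 2, Rossi 2, Kapoor 2, Espinoza 2, Huang 2, Delgado 2, Quispe 0 — all ≤ 2.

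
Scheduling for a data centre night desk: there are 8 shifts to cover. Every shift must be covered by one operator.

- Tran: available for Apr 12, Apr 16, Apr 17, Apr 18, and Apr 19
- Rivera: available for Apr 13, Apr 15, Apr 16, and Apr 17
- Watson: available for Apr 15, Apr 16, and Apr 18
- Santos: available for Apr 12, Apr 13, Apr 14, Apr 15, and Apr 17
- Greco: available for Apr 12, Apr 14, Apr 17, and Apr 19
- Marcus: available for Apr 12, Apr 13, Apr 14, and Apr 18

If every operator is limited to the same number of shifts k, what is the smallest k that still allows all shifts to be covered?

2

With 6 operators and 8 worker-slots to fill, someone must work at least ⌈8/6⌉ = 2 shifts, so k ≥ 2.
k = 2 works: Apr 12→Santos, Apr 13→Rivera, Apr 14→Santos, Apr 15→Rivera, Apr 16→Tran, Apr 17→Greco, Apr 18→Watson, Apr 19→Tran.
Loads: Tran 2, Rivera 2, Watson 1, Santos 2, Greco 1, Marcus 0 — all ≤ 2.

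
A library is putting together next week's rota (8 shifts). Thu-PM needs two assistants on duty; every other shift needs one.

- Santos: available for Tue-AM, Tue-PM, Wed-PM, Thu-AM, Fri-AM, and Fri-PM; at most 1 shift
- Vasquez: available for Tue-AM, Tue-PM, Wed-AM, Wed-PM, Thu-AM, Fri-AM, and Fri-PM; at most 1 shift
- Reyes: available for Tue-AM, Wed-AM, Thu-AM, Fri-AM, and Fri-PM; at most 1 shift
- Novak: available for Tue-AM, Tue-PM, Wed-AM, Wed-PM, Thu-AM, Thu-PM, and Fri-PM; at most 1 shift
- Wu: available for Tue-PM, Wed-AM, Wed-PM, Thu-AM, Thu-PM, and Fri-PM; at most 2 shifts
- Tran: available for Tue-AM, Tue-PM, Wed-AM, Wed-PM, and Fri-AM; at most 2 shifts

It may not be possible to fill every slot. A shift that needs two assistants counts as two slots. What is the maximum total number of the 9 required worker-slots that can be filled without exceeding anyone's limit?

8

Total capacity across all assistants is 1+1+1+1+2+2 = 8, and 9 slots are needed, so at most 8 can be filled.
An assignment achieving 8: Tue-AM→Vasquez, Tue-PM→Wu, Wed-AM→Tran, Wed-PM→Tran, Thu-AM→Reyes, Thu-PM→Novak+Wu, Fri-AM→Santos.
Loads: Santos 1/1, Vasquez 1/1, Reyes 1/1, Novak 1/1, Wu 2/2, Tran 2/2.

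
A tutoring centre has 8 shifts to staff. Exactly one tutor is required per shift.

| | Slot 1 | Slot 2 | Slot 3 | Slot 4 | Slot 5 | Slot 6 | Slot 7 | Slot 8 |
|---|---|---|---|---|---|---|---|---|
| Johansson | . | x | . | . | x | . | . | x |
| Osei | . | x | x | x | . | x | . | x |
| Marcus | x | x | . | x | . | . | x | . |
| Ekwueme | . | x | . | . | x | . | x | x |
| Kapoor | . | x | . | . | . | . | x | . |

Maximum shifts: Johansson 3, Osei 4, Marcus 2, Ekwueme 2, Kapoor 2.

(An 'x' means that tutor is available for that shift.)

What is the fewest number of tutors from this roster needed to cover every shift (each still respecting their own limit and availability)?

3

8 slots to fill and no one can take more than 4, so at least ⌈8/4⌉ = 2 tutors are needed.
Any 2 tutors together have capacity at most 4+3 = 7 < 8 slots, so 2 can never suffice.
Johansson, Osei, and Marcus alone can cover everything: Slot 1→Marcus, Slot 2→Johansson, Slot 3→Osei, Slot 4→Osei, Slot 5→Johansson, Slot 6→Osei, Slot 7→Marcus, Slot 8→Johansson.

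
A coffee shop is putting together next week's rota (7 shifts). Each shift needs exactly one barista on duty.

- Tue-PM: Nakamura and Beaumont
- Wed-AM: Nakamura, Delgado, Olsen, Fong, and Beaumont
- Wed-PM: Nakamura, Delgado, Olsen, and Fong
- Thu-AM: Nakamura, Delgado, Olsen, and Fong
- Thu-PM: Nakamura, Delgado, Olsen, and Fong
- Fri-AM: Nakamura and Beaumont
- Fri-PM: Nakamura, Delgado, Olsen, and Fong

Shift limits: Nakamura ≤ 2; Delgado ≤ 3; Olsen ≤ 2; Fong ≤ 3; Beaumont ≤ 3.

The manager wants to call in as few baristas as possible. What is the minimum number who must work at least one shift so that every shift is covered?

3

7 slots to fill and no one can take more than 3, so at least ⌈7/3⌉ = 3 baristas are needed.
Nakamura, Delgado, and Olsen alone can cover everything: Tue-PM→Nakamura, Wed-AM→Delgado, Wed-PM→Delgado, Thu-AM→Delgado, Thu-PM→Olsen, Fri-AM→Nakamura, Fri-PM→Olsen.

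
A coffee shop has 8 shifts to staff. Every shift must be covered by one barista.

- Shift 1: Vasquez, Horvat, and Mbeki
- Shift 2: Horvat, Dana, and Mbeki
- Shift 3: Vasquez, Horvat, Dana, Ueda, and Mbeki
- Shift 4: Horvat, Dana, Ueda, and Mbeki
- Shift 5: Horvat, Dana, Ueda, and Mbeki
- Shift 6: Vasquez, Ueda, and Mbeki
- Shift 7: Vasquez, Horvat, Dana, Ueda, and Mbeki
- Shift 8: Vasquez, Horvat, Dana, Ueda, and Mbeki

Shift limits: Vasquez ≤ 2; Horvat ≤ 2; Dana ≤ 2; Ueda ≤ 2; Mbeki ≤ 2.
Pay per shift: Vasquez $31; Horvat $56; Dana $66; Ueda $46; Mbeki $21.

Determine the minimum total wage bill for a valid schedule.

$308

Picking the cheapest available barista for each shift independently would cost $168, but that ignores the shift limits.
An optimal schedule: Shift 1→Mbeki, Shift 2→Mbeki, Shift 3→Vasquez, Shift 4→Ueda, Shift 5→Ueda, Shift 6→Vasquez, Shift 7→Horvat, Shift 8→Horvat.
Total: 21 + 21 + 31 + 46 + 46 + 31 + 56 + 56 = $308.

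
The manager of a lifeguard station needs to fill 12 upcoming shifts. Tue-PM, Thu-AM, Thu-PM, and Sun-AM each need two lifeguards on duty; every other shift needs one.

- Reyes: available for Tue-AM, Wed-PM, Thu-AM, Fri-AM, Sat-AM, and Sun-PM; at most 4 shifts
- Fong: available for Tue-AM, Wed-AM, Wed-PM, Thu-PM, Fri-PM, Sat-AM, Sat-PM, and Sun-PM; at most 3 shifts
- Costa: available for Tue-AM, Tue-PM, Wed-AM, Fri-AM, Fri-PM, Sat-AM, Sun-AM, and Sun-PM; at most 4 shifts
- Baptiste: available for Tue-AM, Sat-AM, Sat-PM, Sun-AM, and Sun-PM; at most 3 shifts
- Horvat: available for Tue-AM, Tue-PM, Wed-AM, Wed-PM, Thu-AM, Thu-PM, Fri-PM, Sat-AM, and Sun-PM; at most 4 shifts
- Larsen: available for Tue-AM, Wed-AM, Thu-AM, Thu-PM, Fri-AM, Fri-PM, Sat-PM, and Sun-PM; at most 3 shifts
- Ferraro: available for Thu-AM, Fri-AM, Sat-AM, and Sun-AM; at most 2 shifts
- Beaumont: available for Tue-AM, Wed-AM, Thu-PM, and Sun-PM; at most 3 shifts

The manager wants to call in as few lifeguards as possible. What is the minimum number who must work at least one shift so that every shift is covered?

16 slots to fill and no one can take more than 4, so at least ⌈16/4⌉ = 4 lifeguards are needed.
Any 4 lifeguards together have capacity at most 4+4+4+3 = 15 < 16 slots, so 4 can never suffice.
Reyes, Fong, Costa, Baptiste, and Horvat alone can cover everything: Tue-AM→Reyes, Tue-PM→Costa+Horvat, Wed-AM→Fong, Wed-PM→Reyes, Thu-AM→Reyes+Horvat, Thu-PM→Fong+Horvat, Fri-AM→Reyes, Fri-PM→Costa, Sat-AM→Costa, Sat-PM→Fong, Sun-AM→Costa+Baptiste, Sun-PM→Baptiste.

5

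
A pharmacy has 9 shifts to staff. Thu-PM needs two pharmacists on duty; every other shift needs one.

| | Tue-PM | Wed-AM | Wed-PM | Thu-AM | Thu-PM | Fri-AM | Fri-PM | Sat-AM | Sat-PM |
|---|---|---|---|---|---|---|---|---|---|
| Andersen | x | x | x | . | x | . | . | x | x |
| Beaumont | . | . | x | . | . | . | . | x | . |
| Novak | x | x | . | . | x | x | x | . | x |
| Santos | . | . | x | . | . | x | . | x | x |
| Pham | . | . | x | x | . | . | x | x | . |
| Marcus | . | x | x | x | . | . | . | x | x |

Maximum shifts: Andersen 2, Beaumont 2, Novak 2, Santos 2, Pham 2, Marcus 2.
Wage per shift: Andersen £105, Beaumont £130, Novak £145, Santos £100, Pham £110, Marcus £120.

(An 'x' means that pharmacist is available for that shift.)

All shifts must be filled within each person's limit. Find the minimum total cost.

£1145

Thu-PM can only be covered by Andersen and Novak, so that assignment is forced.
Picking the cheapest available pharmacist for each shift independently would cost £1080, but that ignores the shift limits.
An optimal schedule: Tue-PM→Andersen, Wed-AM→Marcus, Wed-PM→Marcus, Thu-AM→Pham, Thu-PM→Andersen+Novak, Fri-AM→Santos, Fri-PM→Pham, Sat-AM→Beaumont, Sat-PM→Santos.
Total: 105 + 120 + 120 + 110 + 105 + 145 + 100 + 110 + 130 + 100 = £1145.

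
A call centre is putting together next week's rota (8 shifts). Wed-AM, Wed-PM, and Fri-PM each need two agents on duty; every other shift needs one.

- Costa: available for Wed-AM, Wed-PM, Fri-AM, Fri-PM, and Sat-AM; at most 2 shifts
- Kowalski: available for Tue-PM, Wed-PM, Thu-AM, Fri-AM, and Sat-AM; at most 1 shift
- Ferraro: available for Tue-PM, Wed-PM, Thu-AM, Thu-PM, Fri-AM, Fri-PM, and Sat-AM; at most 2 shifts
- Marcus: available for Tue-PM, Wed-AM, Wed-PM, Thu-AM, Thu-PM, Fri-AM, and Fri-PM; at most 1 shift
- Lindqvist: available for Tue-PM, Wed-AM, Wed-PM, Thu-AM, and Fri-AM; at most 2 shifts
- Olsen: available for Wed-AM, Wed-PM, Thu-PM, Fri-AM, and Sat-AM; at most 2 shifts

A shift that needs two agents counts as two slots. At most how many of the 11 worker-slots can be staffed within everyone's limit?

Total capacity across all agents is 2+1+2+1+2+2 = 10, and 11 slots are needed, so at most 10 can be filled.
An assignment achieving 10: Tue-PM→Kowalski, Wed-AM→Costa+Marcus, Wed-PM→Lindqvist+Olsen, Thu-AM→Lindqvist, Thu-PM→Ferraro, Fri-PM→Costa+Ferraro, Sat-AM→Olsen.
Loads: Costa 2/2, Kowalski 1/1, Ferraro 2/2, Marcus 1/1, Lindqvist 2/2, Olsen 2/2.

10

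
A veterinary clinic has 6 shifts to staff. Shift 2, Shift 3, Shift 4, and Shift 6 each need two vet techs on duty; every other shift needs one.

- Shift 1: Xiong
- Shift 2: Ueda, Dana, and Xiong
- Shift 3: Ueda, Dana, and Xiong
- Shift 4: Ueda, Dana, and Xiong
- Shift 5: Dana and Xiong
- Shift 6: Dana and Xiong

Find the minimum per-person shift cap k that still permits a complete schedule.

With 3 vet techs and 10 worker-slots to fill, someone must work at least ⌈10/3⌉ = 4 shifts, so k ≥ 4.
k = 4 works: Shift 1→Xiong, Shift 2→Ueda+Dana, Shift 3→Ueda+Dana, Shift 4→Ueda+Xiong, Shift 5→Dana, Shift 6→Dana+Xiong.
Loads: Ueda 3, Dana 4, Xiong 3 — all ≤ 4.

4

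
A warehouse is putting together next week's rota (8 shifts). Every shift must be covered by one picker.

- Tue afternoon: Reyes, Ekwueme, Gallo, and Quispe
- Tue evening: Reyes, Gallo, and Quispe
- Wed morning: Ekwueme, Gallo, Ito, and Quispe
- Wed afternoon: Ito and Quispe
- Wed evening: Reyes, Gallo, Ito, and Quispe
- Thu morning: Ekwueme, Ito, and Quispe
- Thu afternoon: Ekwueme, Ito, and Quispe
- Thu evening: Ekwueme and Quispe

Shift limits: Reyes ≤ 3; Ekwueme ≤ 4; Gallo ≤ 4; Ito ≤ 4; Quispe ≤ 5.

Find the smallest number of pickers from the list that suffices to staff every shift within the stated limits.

2

8 slots to fill and no one can take more than 5, so at least ⌈8/5⌉ = 2 pickers are needed.
Reyes and Quispe alone can cover everything: Tue afternoon→Reyes, Tue evening→Reyes, Wed morning→Quispe, Wed afternoon→Quispe, Wed evening→Reyes, Thu morning→Quispe, Thu afternoon→Quispe, Thu evening→Quispe.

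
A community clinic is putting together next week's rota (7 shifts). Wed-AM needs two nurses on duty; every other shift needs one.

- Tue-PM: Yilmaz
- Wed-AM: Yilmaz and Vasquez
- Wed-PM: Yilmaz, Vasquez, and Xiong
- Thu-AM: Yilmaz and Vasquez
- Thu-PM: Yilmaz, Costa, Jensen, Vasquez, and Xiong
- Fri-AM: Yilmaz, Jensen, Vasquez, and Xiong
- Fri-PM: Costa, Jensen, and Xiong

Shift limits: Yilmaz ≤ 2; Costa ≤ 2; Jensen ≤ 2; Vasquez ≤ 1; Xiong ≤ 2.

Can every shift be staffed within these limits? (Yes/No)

Total capacity is 9 and 8 slots are needed, so capacity alone doesn't rule it out.
Shifts {Tue-PM, Wed-AM, Thu-AM} need 4 worker-slots in total, but the nurses available for any of those shifts (Yilmaz and Vasquez) can supply at most 3 among them. So no valid schedule exists.

No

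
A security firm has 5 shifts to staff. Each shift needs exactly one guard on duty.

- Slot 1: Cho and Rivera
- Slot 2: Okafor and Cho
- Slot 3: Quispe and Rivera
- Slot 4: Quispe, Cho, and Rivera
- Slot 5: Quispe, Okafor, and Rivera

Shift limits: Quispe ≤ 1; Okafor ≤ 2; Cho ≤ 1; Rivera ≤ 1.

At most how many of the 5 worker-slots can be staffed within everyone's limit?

Total capacity across all guards is 1+2+1+1 = 5, and 5 slots are needed, so at most 5 can be filled.
An assignment achieving 5: Slot 1→Cho, Slot 2→Okafor, Slot 3→Quispe, Slot 4→Rivera, Slot 5→Okafor.
Loads: Quispe 1/1, Okafor 2/2, Cho 1/1, Rivera 1/1.

5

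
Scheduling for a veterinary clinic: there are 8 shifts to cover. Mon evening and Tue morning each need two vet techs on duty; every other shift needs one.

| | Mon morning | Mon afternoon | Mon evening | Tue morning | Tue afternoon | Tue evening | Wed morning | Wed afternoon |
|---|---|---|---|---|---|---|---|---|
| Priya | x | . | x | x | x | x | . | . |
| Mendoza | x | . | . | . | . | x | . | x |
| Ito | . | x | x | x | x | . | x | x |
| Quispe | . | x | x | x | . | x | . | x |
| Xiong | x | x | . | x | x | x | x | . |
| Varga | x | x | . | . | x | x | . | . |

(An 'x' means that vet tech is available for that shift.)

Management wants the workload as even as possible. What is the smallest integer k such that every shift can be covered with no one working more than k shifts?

With 6 vet techs and 10 worker-slots to fill, someone must work at least ⌈10/6⌉ = 2 shifts, so k ≥ 2.
k = 2 works: Mon morning→Priya, Mon afternoon→Quispe, Mon evening→Priya+Ito, Tue morning→Quispe+Xiong, Tue afternoon→Xiong, Tue evening→Mendoza, Wed morning→Ito, Wed afternoon→Mendoza.
Loads: Priya 2, Mendoza 2, Ito 2, Quispe 2, Xiong 2, Varga 0 — all ≤ 2.

2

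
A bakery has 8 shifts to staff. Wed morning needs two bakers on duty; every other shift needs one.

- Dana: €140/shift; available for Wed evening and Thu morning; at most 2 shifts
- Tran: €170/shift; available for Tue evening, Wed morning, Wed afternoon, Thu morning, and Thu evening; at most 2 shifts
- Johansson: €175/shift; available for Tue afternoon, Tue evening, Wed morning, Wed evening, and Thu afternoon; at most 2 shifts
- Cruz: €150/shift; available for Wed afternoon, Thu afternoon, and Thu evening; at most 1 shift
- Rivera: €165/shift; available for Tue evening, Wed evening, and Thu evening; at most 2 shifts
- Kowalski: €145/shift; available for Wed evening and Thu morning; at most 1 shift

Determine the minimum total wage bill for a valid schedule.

€1450

Tue afternoon can only be covered by Johansson, so that assignment is forced.
Wed morning can only be covered by Tran and Johansson, so that assignment is forced.
Picking the cheapest available baker for each shift independently would cost €1415, but that ignores the shift limits.
An optimal schedule: Tue afternoon→Johansson, Tue evening→Rivera, Wed morning→Tran+Johansson, Wed afternoon→Tran, Wed evening→Dana, Thu morning→Dana, Thu afternoon→Cruz, Thu evening→Rivera.
Total: 175 + 165 + 170 + 175 + 170 + 140 + 140 + 150 + 165 = €1450.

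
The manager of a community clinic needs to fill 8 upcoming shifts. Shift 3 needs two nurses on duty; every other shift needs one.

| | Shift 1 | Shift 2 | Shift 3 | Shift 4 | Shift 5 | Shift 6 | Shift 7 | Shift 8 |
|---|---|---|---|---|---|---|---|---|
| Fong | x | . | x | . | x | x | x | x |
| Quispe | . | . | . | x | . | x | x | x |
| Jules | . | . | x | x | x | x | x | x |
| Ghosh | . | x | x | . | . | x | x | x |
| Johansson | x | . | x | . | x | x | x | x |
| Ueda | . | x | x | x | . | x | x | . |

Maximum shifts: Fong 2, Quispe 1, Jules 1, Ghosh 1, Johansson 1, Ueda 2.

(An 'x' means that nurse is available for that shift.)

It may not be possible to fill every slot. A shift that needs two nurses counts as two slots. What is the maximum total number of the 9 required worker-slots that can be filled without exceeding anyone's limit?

Total capacity across all nurses is 2+1+1+1+1+2 = 8, and 9 slots are needed, so at most 8 can be filled.
An assignment achieving 8: Shift 1→Fong, Shift 2→Ghosh, Shift 3→Jules+Johansson, Shift 4→Quispe, Shift 5→Fong, Shift 6→Ueda, Shift 7→Ueda.
Loads: Fong 2/2, Quispe 1/1, Jules 1/1, Ghosh 1/1, Johansson 1/1, Ueda 2/2.

8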